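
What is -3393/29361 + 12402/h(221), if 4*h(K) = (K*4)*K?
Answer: 5087631/36769759 ≈ 0.13836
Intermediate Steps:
h(K) = K² (h(K) = ((K*4)*K)/4 = ((4*K)*K)/4 = (4*K²)/4 = K²)
-3393/29361 + 12402/h(221) = -3393/29361 + 12402/(221²) = -3393*1/29361 + 12402/48841 = -1131/9787 + 12402*(1/48841) = -1131/9787 + 954/3757 = 5087631/36769759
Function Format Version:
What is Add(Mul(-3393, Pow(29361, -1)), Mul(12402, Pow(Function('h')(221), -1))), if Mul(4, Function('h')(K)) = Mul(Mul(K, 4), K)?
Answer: Rational(5087631, 36769759) ≈ 0.13836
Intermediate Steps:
Function('h')(K) = Pow(K, 2) (Function('h')(K) = Mul(Rational(1, 4), Mul(Mul(K, 4), K)) = Mul(Rational(1, 4), Mul(Mul(4, K), K)) = Mul(Rational(1, 4), Mul(4, Pow(K, 2))) = Pow(K, 2))
Add(Mul(-3393, Pow(29361, -1)), Mul(12402, Pow(Function('h')(221), -1))) = Add(Mul(-3393, Pow(29361, -1)), Mul(12402, Pow(Pow(221, 2), -1))) = Add(Mul(-3393, Rational(1, 29361)), Mul(12402, Pow(48841, -1))) = Add(Rational(-1131, 9787), Mul(12402, Rational(1, 48841))) = Add(Rational(-1131, 9787), Rational(954, 3757)) = Rational(5087631, 36769759)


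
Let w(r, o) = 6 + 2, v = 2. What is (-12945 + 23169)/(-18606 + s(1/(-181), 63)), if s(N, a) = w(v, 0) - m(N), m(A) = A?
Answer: -616848/1122079 ≈ -0.54974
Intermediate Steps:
w(r, o) = 8
s(N, a) = 8 - N
(-12945 + 23169)/(-18606 + s(1/(-181), 63)) = (-12945 + 23169)/(-18606 + (8 - 1/(-181))) = 10224/(-18606 + (8 - 1*(-1/181))) = 10224/(-18606 + (8 + 1/181)) = 10224/(-18606 + 1449/181) = 10224/(-3366237/181) = 10224*(-181/3366237) = -616848/1122079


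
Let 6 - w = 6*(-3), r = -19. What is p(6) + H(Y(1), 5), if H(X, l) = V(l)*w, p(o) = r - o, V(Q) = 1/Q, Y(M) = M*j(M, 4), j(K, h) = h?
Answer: -101/5 ≈ -20.200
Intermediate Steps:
Y(M) = 4*M (Y(M) = M*4 = 4*M)
w = 24 (w = 6 - 6*(-3) = 6 - 1*(-18) = 6 + 18 = 24)
p(o) = -19 - o
H(X, l) = 24/l
p(6) + H(Y(1), 5) = (-19 - 1*6) + 24/5 = (-19 - 6) + 24*(⅕) = -25 + 24/5 = -101/5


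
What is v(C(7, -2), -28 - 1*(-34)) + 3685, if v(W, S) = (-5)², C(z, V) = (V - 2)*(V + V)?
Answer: 3710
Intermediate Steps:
C(z, V) = 2*V*(-2 + V) (C(z, V) = (-2 + V)*(2*V) = 2*V*(-2 + V))
v(W, S) = 25
v(C(7, -2), -28 - 1*(-34)) + 3685 = 25 + 3685 = 3710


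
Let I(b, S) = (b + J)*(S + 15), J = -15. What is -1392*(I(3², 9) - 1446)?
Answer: 2213280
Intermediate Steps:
I(b, S) = (-15 + b)*(15 + S) (I(b, S) = (b - 15)*(S + 15) = (-15 + b)*(15 + S))
-1392*(I(3², 9) - 1446) = -1392*((-225 - 15*9 + 15*3² + 9*3²) - 1446) = -1392*((-225 - 135 + 15*9 + 9*9) - 1446) = -1392*((-225 - 135 + 135 + 81) - 1446) = -1392*(-144 - 1446) = -1392*(-1590) = 2213280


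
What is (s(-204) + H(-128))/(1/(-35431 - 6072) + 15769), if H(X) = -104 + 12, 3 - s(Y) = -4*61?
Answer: 6432965/654460806 ≈ 0.0098294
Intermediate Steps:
s(Y) = 247 (s(Y) = 3 - (-4)*61 = 3 - 1*(-244) = 3 + 244 = 247)
H(X) = -92
(s(-204) + H(-128))/(1/(-35431 - 6072) + 15769) = (247 - 92)/(1/(-35431 - 6072) + 15769) = 155/(1/(-41503) + 15769) = 155/(-1/41503 + 15769) = 155/(654460806/41503) = 155*(41503/654460806) = 6432965/654460806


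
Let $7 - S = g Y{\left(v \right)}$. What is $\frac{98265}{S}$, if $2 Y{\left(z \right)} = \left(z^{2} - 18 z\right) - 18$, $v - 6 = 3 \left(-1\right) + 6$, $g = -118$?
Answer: $- \frac{98265}{5834} \approx -16.844$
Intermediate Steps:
$v = 9$ ($v = 6 + \left(3 \left(-1\right) + 6\right) = 6 + \left(-3 + 6\right) = 6 + 3 = 9$)
$Y{\left(z \right)} = -9 + \frac{z^{2}}{2} - 9 z$ ($Y{\left(z \right)} = \frac{\left(z^{2} - 18 z\right) - 18}{2} = \frac{-18 + z^{2} - 18 z}{2} = -9 + \frac{z^{2}}{2} - 9 z$)
$S = -5834$ ($S = 7 - - 118 \left(-9 + \frac{9^{2}}{2} - 81\right) = 7 - - 118 \left(-9 + \frac{1}{2} \cdot 81 - 81\right) = 7 - - 118 \left(-9 + \frac{81}{2} - 81\right) = 7 - \left(-118\right) \left(- \frac{99}{2}\right) = 7 - 5841 = -5834$)
$\frac{98265}{S} = \frac{98265}{-5834} = 98265 \left(- \frac{1}{5834}\right) = - \frac{98265}{5834}$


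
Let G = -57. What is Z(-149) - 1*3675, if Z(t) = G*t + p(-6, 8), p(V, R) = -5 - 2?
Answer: 4811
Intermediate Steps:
p(V, R) = -7
Z(t) = -7 - 57*t (Z(t) = -57*t - 7 = -7 - 57*t)
Z(-149) - 1*3675 = (-7 - 57*(-149)) - 1*3675 = (-7 + 8493) - 3675 = 8486 - 3675 = 4811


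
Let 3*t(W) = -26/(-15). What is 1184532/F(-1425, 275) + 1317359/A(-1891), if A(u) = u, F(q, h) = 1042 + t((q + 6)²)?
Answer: 9748133924/22179539 ≈ 439.51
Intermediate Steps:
t(W) = 26/45 (t(W) = (-26/(-15))/3 = (-26*(-1/15))/3 = (⅓)*(26/15) = 26/45)
F(q, h) = 46916/45 (F(q, h) = 1042 + 26/45 = 46916/45)
1184532/F(-1425, 275) + 1317359/A(-1891) = 1184532/(46916/45) + 1317359/(-1891) = 1184532*(45/46916) + 1317359*(-1/1891) = 13325985/11729 - 1317359/1891 = 9748133924/22179539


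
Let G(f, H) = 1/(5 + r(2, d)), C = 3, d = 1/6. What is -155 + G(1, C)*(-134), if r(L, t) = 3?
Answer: -687/4 ≈ -171.75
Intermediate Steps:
d = ⅙ ≈ 0.16667
G(f, H) = ⅛ (G(f, H) = 1/(5 + 3) = 1/8 = ⅛)
-155 + G(1, C)*(-134) = -155 + (⅛)*(-134) = -155 - 67/4 = -687/4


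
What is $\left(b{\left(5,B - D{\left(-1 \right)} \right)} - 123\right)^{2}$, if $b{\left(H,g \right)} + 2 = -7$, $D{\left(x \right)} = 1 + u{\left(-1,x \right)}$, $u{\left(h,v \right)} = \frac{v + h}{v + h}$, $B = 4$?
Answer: $17424$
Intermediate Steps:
$u{\left(h,v \right)} = 1$ ($u{\left(h,v \right)} = \frac{h + v}{h + v} = 1$)
$D{\left(x \right)} = 2$ ($D{\left(x \right)} = 1 + 1 = 2$)
$b{\left(H,g \right)} = -9$ ($b{\left(H,g \right)} = -2 - 7 = -9$)
$\left(b{\left(5,B - D{\left(-1 \right)} \right)} - 123\right)^{2} = \left(-9 - 123\right)^{2} = \left(-132\right)^{2} = 17424$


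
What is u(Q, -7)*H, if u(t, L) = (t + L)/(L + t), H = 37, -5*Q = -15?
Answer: 37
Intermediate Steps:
Q = 3 (Q = -⅕*(-15) = 3)
u(t, L) = 1 (u(t, L) = (L + t)/(L + t) = 1)
u(Q, -7)*H = 1*37 = 37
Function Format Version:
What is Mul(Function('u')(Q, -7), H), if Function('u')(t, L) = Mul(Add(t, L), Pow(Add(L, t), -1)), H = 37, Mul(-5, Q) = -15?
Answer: 37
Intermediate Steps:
Q = 3 (Q = Mul(Rational(-1, 5), -15) = 3)
Function('u')(t, L) = 1 (Function('u')(t, L) = Mul(Add(L, t), Pow(Add(L, t), -1)) = 1)
Mul(Function('u')(Q, -7), H) = Mul(1, 37) = 37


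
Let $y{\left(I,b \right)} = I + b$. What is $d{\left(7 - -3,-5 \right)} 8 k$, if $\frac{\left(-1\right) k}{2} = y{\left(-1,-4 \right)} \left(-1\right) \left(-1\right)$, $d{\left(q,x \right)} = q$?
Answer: $800$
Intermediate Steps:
$k = 10$ ($k = - 2 \left(-1 - 4\right) \left(-1\right) \left(-1\right) = - 2 \left(-5\right) \left(-1\right) \left(-1\right) = - 2 \cdot 5 \left(-1\right) = \left(-2\right) \left(-5\right) = 10$)
$d{\left(7 - -3,-5 \right)} 8 k = \left(7 - -3\right) 8 \cdot 10 = \left(7 + 3\right) 80 = 10 \cdot 80 = 800$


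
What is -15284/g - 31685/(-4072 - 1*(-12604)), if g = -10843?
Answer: -213157367/92512476 ≈ -2.3041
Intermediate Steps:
-15284/g - 31685/(-4072 - 1*(-12604)) = -15284/(-10843) - 31685/(-4072 - 1*(-12604)) = -15284*(-1/10843) - 31685/(-4072 + 12604) = 15284/10843 - 31685/8532 = -213157367/92512476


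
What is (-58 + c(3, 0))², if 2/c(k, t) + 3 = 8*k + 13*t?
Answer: 1478656/441 ≈ 3353.0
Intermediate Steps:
c(k, t) = 2/(-3 + 8*k + 13*t) (c(k, t) = 2/(-3 + (8*k + 13*t)) = 2/(-3 + 8*k + 13*t))
(-58 + c(3, 0))² = (-58 + 2/(-3 + 8*3 + 13*0))² = (-58 + 2/(-3 + 24 + 0))² = (-58 + 2/21)² = (-1216/21)² = 1478656/441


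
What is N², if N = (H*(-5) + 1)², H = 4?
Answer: 130321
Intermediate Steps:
N = 361 (N = (4*(-5) + 1)² = (-20 + 1)² = (-19)² = 361)
N² = 361² = 130321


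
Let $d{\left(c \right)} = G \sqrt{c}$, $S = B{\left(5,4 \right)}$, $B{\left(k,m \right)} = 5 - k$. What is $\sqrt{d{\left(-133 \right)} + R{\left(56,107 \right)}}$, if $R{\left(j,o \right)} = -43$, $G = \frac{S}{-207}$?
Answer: $i \sqrt{43} \approx 6.5574 i$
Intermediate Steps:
$S = 0$ ($S = 5 - 5 = 0$)
$G = 0$ ($G = \frac{0}{-207} = 0 \left(- \frac{1}{207}\right) = 0$)
$d{\left(c \right)} = 0$ ($d{\left(c \right)} = 0 \sqrt{c} = 0$)
$\sqrt{d{\left(-133 \right)} + R{\left(56,107 \right)}} = \sqrt{0 - 43} = \sqrt{-43} = i \sqrt{43}$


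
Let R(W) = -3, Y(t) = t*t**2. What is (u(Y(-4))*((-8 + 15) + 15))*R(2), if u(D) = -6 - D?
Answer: -3828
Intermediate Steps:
Y(t) = t**3
(u(Y(-4))*((-8 + 15) + 15))*R(2) = ((-6 - 1*(-4)**3)*((-8 + 15) + 15))*(-3) = ((-6 - 1*(-64))*(7 + 15))*(-3) = ((-6 + 64)*22)*(-3) = (58*22)*(-3) = 1276*(-3) = -3828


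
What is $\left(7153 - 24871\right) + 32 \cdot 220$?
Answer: $-10678$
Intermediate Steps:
$\left(7153 - 24871\right) + 32 \cdot 220 = -17718 + 7040 = -10678$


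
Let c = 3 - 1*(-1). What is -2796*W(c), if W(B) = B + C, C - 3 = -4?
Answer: -8388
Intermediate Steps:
C = -1 (C = 3 - 4 = -1)
c = 4 (c = 3 + 1 = 4)
W(B) = -1 + B (W(B) = B - 1 = -1 + B)
-2796*W(c) = -2796*(-1 + 4) = -2796*3 = -8388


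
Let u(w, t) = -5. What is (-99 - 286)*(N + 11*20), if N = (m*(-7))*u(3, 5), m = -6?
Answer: -3850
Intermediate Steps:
N = -210 (N = -6*(-7)*(-5) = 42*(-5) = -210)
(-99 - 286)*(N + 11*20) = (-99 - 286)*(-210 + 11*20) = -385*(-210 + 220) = -385*10 = -3850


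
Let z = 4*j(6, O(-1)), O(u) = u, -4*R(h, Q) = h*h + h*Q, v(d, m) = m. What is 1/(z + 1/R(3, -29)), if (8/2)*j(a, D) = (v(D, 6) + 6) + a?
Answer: 39/704 ≈ 0.055398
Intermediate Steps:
R(h, Q) = -h²/4 - Q*h/4 (R(h, Q) = -(h*h + h*Q)/4 = -(h² + Q*h)/4 = -h²/4 - Q*h/4)
j(a, D) = 3 + a/4 (j(a, D) = ((6 + 6) + a)/4 = (12 + a)/4 = 3 + a/4)
z = 18 (z = 4*(3 + (¼)*6) = 4*(3 + 3/2) = 4*(9/2) = 18)
1/(z + 1/R(3, -29)) = 1/(18 + 1/(-¼*3*(-29 + 3))) = 1/(18 + 1/(-¼*3*(-26))) = 1/(18 + 1/(39/2)) = 1/(18 + 2/39) = 1/(704/39) = 39/704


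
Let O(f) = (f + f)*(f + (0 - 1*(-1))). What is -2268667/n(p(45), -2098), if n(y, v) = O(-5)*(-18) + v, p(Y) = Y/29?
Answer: 2268667/2818 ≈ 805.06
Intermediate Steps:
p(Y) = Y/29 (p(Y) = Y*(1/29) = Y/29)
O(f) = 2*f*(1 + f) (O(f) = (2*f)*(f + (0 + 1)) = (2*f)*(f + 1) = (2*f)*(1 + f) = 2*f*(1 + f))
n(y, v) = -720 + v (n(y, v) = (2*(-5)*(1 - 5))*(-18) + v = (2*(-5)*(-4))*(-18) + v = 40*(-18) + v = -720 + v)
-2268667/n(p(45), -2098) = -2268667/(-720 - 2098) = -2268667/(-2818) = -2268667*(-1/2818) = 2268667/2818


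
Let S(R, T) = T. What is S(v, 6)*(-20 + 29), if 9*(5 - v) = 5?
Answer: 54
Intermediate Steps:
v = 40/9 (v = 5 - 1/9*5 = 5 - 5/9 = 40/9 ≈ 4.4444)
S(v, 6)*(-20 + 29) = 6*(-20 + 29) = 6*9 = 54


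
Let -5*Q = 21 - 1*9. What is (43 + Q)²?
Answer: 41209/25 ≈ 1648.4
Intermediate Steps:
Q = -12/5 (Q = -(21 - 1*9)/5 = -(21 - 9)/5 = -⅕*12 = -12/5 ≈ -2.4000)
(43 + Q)² = (43 - 12/5)² = (203/5)² = 41209/25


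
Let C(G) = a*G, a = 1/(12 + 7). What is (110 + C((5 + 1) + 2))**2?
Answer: 4401604/361 ≈ 12193.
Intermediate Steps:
a = 1/19 ≈ 0.052632
C(G) = G/19
(110 + C((5 + 1) + 2))**2 = (110 + ((5 + 1) + 2)/19)**2 = (110 + (6 + 2)/19)**2 = (110 + (1/19)*8)**2 = (110 + 8/19)**2 = (2098/19)**2 = 4401604/361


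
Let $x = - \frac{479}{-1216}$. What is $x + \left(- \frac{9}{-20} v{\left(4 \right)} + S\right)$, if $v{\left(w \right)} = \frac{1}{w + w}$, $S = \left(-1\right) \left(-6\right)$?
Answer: $\frac{39217}{6080} \approx 6.4502$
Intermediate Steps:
$S = 6$
$v{\left(w \right)} = \frac{1}{2 w}$
$x = \frac{479}{1216}$ ($x = \left(-479\right) \left(- \frac{1}{1216}\right) = \frac{479}{1216} \approx 0.39391$)
$x + \left(- \frac{9}{-20} v{\left(4 \right)} + S\right) = \frac{479}{1216} + \left(- \frac{9}{-20} \frac{1}{2 \cdot 4} + 6\right) = \frac{479}{1216} + \left(\left(-9\right) \left(- \frac{1}{20}\right) \frac{1}{2} \cdot \frac{1}{4} + 6\right) = \frac{479}{1216} + \left(\frac{9}{20} \cdot \frac{1}{8} + 6\right) = \frac{479}{1216} + \left(\frac{9}{160} + 6\right) = \frac{479}{1216} + \frac{969}{160} = \frac{39217}{6080}$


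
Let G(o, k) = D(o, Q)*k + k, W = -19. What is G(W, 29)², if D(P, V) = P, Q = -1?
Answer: 272484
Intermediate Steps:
G(o, k) = k + k*o (G(o, k) = o*k + k = k*o + k = k + k*o)
G(W, 29)² = (29*(1 - 19))² = (29*(-18))² = (-522)² = 272484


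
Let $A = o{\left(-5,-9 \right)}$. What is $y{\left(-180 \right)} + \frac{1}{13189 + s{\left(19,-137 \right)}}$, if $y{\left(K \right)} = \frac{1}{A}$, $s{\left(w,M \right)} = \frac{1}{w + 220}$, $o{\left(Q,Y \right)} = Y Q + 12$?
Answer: $\frac{351755}{19963756} \approx 0.01762$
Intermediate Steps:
$o{\left(Q,Y \right)} = 12 + Q Y$ ($o{\left(Q,Y \right)} = Q Y + 12 = 12 + Q Y$)
$s{\left(w,M \right)} = \frac{1}{220 + w}$
$A = 57$ ($A = 12 - -45 = 12 + 45 = 57$)
$y{\left(K \right)} = \frac{1}{57}$
$y{\left(-180 \right)} + \frac{1}{13189 + s{\left(19,-137 \right)}} = \frac{1}{57} + \frac{1}{13189 + \frac{1}{220 + 19}} = \frac{1}{57} + \frac{1}{13189 + \frac{1}{239}} = \frac{1}{57} + \frac{1}{\frac{3152172}{239}} = \frac{1}{57} + \frac{239}{3152172} = \frac{351755}{19963756}$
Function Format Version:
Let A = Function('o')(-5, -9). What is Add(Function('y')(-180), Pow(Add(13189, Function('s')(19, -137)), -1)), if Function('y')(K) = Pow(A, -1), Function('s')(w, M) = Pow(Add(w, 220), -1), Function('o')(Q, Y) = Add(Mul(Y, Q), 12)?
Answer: Rational(351755, 19963756) ≈ 0.017620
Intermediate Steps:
Function('o')(Q, Y) = Add(12, Mul(Q, Y)) (Function('o')(Q, Y) = Add(Mul(Q, Y), 12) = Add(12, Mul(Q, Y)))
Function('s')(w, M) = Pow(Add(220, w), -1)
A = 57 (A = Add(12, Mul(-5, -9)) = Add(12, 45) = 57)
Function('y')(K) = Rational(1, 57) (Function('y')(K) = Pow(57, -1) = Rational(1, 57))
Add(Function('y')(-180), Pow(Add(13189, Function('s')(19, -137)), -1)) = Add(Rational(1, 57), Pow(Add(13189, Pow(Add(220, 19), -1)), -1)) = Add(Rational(1, 57), Pow(Add(13189, Pow(239, -1)), -1)) = Add(Rational(1, 57), Pow(Add(13189, Rational(1, 239)), -1)) = Add(Rational(1, 57), Pow(Rational(3152172, 239), -1)) = Add(Rational(1, 57), Rational(239, 3152172)) = Rational(351755, 19963756)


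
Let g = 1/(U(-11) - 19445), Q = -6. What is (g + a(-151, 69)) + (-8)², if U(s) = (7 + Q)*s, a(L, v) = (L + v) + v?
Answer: 992255/19456 ≈ 51.000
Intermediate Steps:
a(L, v) = L + 2*v
U(s) = s (U(s) = (7 - 6)*s = 1*s = s)
g = -1/19456 (g = 1/(-11 - 19445) = 1/(-19456) = -1/19456 ≈ -5.1398e-5)
(g + a(-151, 69)) + (-8)² = (-1/19456 + (-151 + 2*69)) + (-8)² = (-1/19456 + (-151 + 138)) + 64 = (-1/19456 - 13) + 64 = -252929/19456 + 64 = 992255/19456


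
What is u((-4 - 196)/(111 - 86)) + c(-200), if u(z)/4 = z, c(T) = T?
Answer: -232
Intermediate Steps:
u(z) = 4*z
u((-4 - 196)/(111 - 86)) + c(-200) = 4*((-4 - 196)/(111 - 86)) - 200 = 4*(-200/25) - 200 = 4*(-200*1/25) - 200 = 4*(-8) - 200 = -32 - 200 = -232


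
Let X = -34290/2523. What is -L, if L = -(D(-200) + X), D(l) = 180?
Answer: 139950/841 ≈ 166.41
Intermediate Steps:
X = -11430/841 (X = -34290*1/2523 = -11430/841 ≈ -13.591)
L = -139950/841 (L = -(180 - 11430/841) = -1*139950/841 = -139950/841 ≈ -166.41)
-L = -1*(-139950/841) = 139950/841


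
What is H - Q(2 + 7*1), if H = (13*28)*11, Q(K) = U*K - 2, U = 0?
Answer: 4006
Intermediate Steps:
Q(K) = -2 (Q(K) = 0*K - 2 = 0 - 2 = -2)
H = 4004 (H = 364*11 = 4004)
H - Q(2 + 7*1) = 4004 - 1*(-2) = 4004 + 2 = 4006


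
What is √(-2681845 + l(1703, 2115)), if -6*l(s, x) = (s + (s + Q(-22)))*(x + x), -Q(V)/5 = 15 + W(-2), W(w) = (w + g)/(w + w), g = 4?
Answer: 5*I*√805114/2 ≈ 2243.2*I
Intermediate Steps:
W(w) = (4 + w)/(2*w) (W(w) = (w + 4)/(w + w) = (4 + w)/((2*w)) = (4 + w)*(1/(2*w)) = (4 + w)/(2*w))
Q(V) = -145/2 (Q(V) = -5*(15 + (½)*(4 - 2)/(-2)) = -5*(15 + (½)*(-½)*2) = -5*(15 - ½) = -5*29/2 = -145/2)
l(s, x) = -x*(-145/2 + 2*s)/3 (l(s, x) = -(s + (s - 145/2))*(x + x)/6 = -(s + (-145/2 + s))*2*x/6 = -(-145/2 + 2*s)*2*x/6 = -x*(-145/2 + 2*s)/3)
√(-2681845 + l(1703, 2115)) = √(-2681845 + (⅙)*2115*(145 - 4*1703)) = √(-2681845 + (⅙)*2115*(145 - 6812)) = √(-2681845 + (⅙)*2115*(-6667)) = √(-2681845 - 4700235/2) = √(-10063925/2) = 5*I*√805114/2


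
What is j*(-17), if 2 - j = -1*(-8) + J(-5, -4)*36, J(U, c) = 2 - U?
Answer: 4386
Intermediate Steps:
j = -258 (j = 2 - (-1*(-8) + (2 - 1*(-5))*36) = 2 - (8 + (2 + 5)*36) = 2 - (8 + 7*36) = 2 - (8 + 252) = 2 - 1*260 = 2 - 260 = -258)
j*(-17) = -258*(-17) = 4386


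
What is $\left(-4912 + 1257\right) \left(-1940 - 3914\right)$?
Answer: $21396370$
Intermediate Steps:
$\left(-4912 + 1257\right) \left(-1940 - 3914\right) = \left(-3655\right) \left(-5854\right) = 21396370$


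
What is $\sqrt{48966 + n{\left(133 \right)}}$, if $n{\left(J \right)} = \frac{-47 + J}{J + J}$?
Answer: $\frac{\sqrt{866165293}}{133} \approx 221.28$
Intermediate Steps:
$n{\left(J \right)} = \frac{-47 + J}{2 J}$
$\sqrt{48966 + n{\left(133 \right)}} = \sqrt{48966 + \frac{-47 + 133}{2 \cdot 133}} = \sqrt{48966 + \frac{1}{2} \cdot \frac{1}{133} \cdot 86} = \sqrt{48966 + \frac{43}{133}} = \sqrt{\frac{6512521}{133}} = \frac{\sqrt{866165293}}{133}$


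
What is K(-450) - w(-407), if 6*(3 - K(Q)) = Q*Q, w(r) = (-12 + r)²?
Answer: -209308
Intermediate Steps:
K(Q) = 3 - Q²/6 (K(Q) = 3 - Q*Q/6 = 3 - Q²/6)
K(-450) - w(-407) = (3 - ⅙*(-450)²) - (-12 - 407)² = (3 - ⅙*202500) - 1*(-419)² = (3 - 33750) - 1*175561 = -33747 - 175561 = -209308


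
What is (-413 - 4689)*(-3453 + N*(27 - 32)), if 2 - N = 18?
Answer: 17209046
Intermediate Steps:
N = -16 (N = 2 - 1*18 = 2 - 18 = -16)
(-413 - 4689)*(-3453 + N*(27 - 32)) = (-413 - 4689)*(-3453 - 16*(27 - 32)) = -5102*(-3453 - 16*(-5)) = -5102*(-3453 + 80) = -5102*(-3373) = 17209046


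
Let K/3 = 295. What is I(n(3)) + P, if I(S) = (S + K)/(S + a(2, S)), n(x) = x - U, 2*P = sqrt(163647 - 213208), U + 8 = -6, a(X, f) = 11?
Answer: 451/14 + I*sqrt(49561)/2 ≈ 32.214 + 111.31*I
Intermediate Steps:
U = -14 (U = -8 - 6 = -14)
K = 885 (K = 3*295 = 885)
P = I*sqrt(49561)/2 (P = sqrt(163647 - 213208)/2 = sqrt(-49561)/2 = (I*sqrt(49561))/2 = I*sqrt(49561)/2 ≈ 111.31*I)
n(x) = 14 + x (n(x) = x - 1*(-14) = x + 14 = 14 + x)
I(S) = (885 + S)/(11 + S) (I(S) = (S + 885)/(S + 11) = (885 + S)/(11 + S))
I(n(3)) + P = (885 + (14 + 3))/(11 + (14 + 3)) + I*sqrt(49561)/2 = (885 + 17)/(11 + 17) + I*sqrt(49561)/2 = 902/28 + I*sqrt(49561)/2 = (1/28)*902 + I*sqrt(49561)/2 = 451/14 + I*sqrt(49561)/2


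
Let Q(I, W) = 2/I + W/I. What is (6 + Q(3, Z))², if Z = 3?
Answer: 529/9 ≈ 58.778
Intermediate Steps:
(6 + Q(3, Z))² = (6 + (2 + 3)/3)² = (6 + (⅓)*5)² = (6 + 5/3)² = (23/3)² = 529/9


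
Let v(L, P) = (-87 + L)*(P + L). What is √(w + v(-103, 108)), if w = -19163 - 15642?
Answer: I*√35755 ≈ 189.09*I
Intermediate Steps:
v(L, P) = (-87 + L)*(L + P)
w = -34805
√(w + v(-103, 108)) = √(-34805 + ((-103)² - 87*(-103) - 87*108 - 103*108)) = √(-34805 + (10609 + 8961 - 9396 - 11124)) = √(-34805 - 950) = √(-35755) = I*√35755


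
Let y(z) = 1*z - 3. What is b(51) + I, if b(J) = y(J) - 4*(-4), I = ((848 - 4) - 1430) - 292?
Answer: -814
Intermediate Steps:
I = -878 (I = (844 - 1430) - 292 = -586 - 292 = -878)
y(z) = -3 + z (y(z) = z - 3 = -3 + z)
b(J) = 13 + J (b(J) = (-3 + J) - 4*(-4) = (-3 + J) + 16 = 13 + J)
b(51) + I = (13 + 51) - 878 = 64 - 878 = -814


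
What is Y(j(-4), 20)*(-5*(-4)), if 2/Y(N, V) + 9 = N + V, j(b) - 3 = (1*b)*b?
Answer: 4/3 ≈ 1.3333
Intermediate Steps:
j(b) = 3 + b² (j(b) = 3 + (1*b)*b = 3 + b*b = 3 + b²)
Y(N, V) = 2/(-9 + N + V) (Y(N, V) = 2/(-9 + (N + V)) = 2/(-9 + N + V))
Y(j(-4), 20)*(-5*(-4)) = (2/(-9 + (3 + (-4)²) + 20))*(-5*(-4)) = (2/(-9 + (3 + 16) + 20))*20 = (2/(-9 + 19 + 20))*20 = (2/30)*20 = (2*(1/30))*20 = (1/15)*20 = 4/3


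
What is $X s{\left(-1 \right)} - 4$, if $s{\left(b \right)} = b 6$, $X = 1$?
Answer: $-10$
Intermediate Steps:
$s{\left(b \right)} = 6 b$
$X s{\left(-1 \right)} - 4 = 1 \cdot 6 \left(-1\right) - 4 = 1 \left(-6\right) - 4 = -6 - 4 = -10$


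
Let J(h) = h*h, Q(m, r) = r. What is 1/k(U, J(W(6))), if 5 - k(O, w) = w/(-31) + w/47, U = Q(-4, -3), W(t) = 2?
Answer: 1457/7349 ≈ 0.19826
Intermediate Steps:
U = -3
J(h) = h²
k(O, w) = 5 + 16*w/1457 (k(O, w) = 5 - (w/(-31) + w/47) = 5 - (w*(-1/31) + w*(1/47)) = 5 - (-w/31 + w/47) = 5 - (-16)*w/1457 = 5 + 16*w/1457)
1/k(U, J(W(6))) = 1/(5 + (16/1457)*2²) = 1/(5 + (16/1457)*4) = 1/(5 + 64/1457) = 1/(7349/1457) = 1457/7349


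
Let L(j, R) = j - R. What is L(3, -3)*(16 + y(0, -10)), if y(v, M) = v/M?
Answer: 96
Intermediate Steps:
L(3, -3)*(16 + y(0, -10)) = (3 - 1*(-3))*(16 + 0/(-10)) = (3 + 3)*(16 + 0*(-⅒)) = 6*(16 + 0) = 6*16 = 96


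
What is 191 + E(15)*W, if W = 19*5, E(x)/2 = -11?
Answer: -1899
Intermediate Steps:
E(x) = -22 (E(x) = 2*(-11) = -22)
W = 95
191 + E(15)*W = 191 - 22*95 = 191 - 2090 = -1899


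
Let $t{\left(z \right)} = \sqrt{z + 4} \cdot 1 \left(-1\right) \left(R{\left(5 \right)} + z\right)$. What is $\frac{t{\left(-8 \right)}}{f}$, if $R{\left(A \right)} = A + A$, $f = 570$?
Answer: $- \frac{2 i}{285} \approx - 0.0070175 i$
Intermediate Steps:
$R{\left(A \right)} = 2 A$
$t{\left(z \right)} = - \sqrt{4 + z} \left(10 + z\right)$ ($t{\left(z \right)} = \sqrt{z + 4} \cdot 1 \left(-1\right) \left(2 \cdot 5 + z\right) = \sqrt{4 + z} 1 \left(-1\right) \left(10 + z\right) = \sqrt{4 + z} \left(-1\right) \left(10 + z\right) = - \sqrt{4 + z} \left(10 + z\right)$)
$\frac{t{\left(-8 \right)}}{f} = \frac{\sqrt{4 - 8} \left(-10 - -8\right)}{570} = \sqrt{-4} \left(-10 + 8\right) \frac{1}{570} = 2 i \left(-2\right) \frac{1}{570} = - 4 i \frac{1}{570} = - \frac{2 i}{285}$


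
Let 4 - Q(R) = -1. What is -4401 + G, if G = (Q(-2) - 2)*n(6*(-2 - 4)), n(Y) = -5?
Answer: -4416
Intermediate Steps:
Q(R) = 5 (Q(R) = 4 - 1*(-1) = 4 + 1 = 5)
G = -15 (G = (5 - 2)*(-5) = 3*(-5) = -15)
-4401 + G = -4401 - 15 = -4416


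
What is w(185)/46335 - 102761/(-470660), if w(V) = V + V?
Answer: 987115027/4361606220 ≈ 0.22632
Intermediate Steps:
w(V) = 2*V
w(185)/46335 - 102761/(-470660) = (2*185)/46335 - 102761/(-470660) = 370*(1/46335) - 102761*(-1/470660) = 74/9267 + 102761/470660 = 987115027/4361606220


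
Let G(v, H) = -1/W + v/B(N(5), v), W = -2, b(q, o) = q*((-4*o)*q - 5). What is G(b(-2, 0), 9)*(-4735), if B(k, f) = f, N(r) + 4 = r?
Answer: -14205/2 ≈ -7102.5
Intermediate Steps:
N(r) = -4 + r
b(q, o) = q*(-5 - 4*o*q) (b(q, o) = q*(-4*o*q - 5) = q*(-5 - 4*o*q))
G(v, H) = 3/2 (G(v, H) = -1/(-2) + v/v = -1*(-½) + 1 = ½ + 1 = 3/2)
G(b(-2, 0), 9)*(-4735) = (3/2)*(-4735) = -14205/2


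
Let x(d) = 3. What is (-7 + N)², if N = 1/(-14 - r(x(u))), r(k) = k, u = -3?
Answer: 14400/289 ≈ 49.827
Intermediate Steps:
N = -1/17 (N = 1/(-14 - 1*3) = 1/(-14 - 3) = 1/(-17) = -1/17 ≈ -0.058824)
(-7 + N)² = (-7 - 1/17)² = (-120/17)² = 14400/289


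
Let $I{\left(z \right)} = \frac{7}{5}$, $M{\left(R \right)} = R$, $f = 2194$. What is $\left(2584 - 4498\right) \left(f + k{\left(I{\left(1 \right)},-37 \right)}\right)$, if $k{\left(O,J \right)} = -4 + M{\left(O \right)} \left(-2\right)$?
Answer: $- \frac{20931504}{5} \approx -4.1863 \cdot 10^{6}$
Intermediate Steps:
$I{\left(z \right)} = \frac{7}{5}$ ($I{\left(z \right)} = 7 \cdot \frac{1}{5} = \frac{7}{5}$)
$k{\left(O,J \right)} = -4 - 2 O$ ($k{\left(O,J \right)} = -4 + O \left(-2\right) = -4 - 2 O$)
$\left(2584 - 4498\right) \left(f + k{\left(I{\left(1 \right)},-37 \right)}\right) = \left(2584 - 4498\right) \left(2194 - \frac{34}{5}\right) = - 1914 \left(2194 - \frac{34}{5}\right) = \left(-1914\right) \frac{10936}{5} = - \frac{20931504}{5}$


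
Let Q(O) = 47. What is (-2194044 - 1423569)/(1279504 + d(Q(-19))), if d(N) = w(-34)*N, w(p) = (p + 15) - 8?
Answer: -3617613/1278235 ≈ -2.8302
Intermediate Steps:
w(p) = 7 + p (w(p) = (15 + p) - 8 = 7 + p)
d(N) = -27*N (d(N) = (7 - 34)*N = -27*N)
(-2194044 - 1423569)/(1279504 + d(Q(-19))) = (-2194044 - 1423569)/(1279504 - 27*47) = -3617613/(1279504 - 1269) = -3617613/1278235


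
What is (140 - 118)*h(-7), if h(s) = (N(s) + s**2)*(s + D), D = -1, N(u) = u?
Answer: -7392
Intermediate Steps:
h(s) = (-1 + s)*(s + s**2) (h(s) = (s + s**2)*(s - 1) = (s + s**2)*(-1 + s) = (-1 + s)*(s + s**2))
(140 - 118)*h(-7) = (140 - 118)*((-7)**3 - 1*(-7)) = 22*(-343 + 7) = 22*(-336) = -7392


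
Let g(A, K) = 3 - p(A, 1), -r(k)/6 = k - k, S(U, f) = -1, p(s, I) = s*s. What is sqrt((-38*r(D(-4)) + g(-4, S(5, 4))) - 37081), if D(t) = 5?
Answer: I*sqrt(37094) ≈ 192.6*I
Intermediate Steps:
p(s, I) = s**2
r(k) = 0 (r(k) = -6*(k - k) = -6*0 = 0)
g(A, K) = 3 - A**2
sqrt((-38*r(D(-4)) + g(-4, S(5, 4))) - 37081) = sqrt((-38*0 + (3 - 1*(-4)**2)) - 37081) = sqrt((0 + (3 - 1*16)) - 37081) = sqrt((0 + (3 - 16)) - 37081) = sqrt((0 - 13) - 37081) = sqrt(-13 - 37081) = sqrt(-37094) = I*sqrt(37094)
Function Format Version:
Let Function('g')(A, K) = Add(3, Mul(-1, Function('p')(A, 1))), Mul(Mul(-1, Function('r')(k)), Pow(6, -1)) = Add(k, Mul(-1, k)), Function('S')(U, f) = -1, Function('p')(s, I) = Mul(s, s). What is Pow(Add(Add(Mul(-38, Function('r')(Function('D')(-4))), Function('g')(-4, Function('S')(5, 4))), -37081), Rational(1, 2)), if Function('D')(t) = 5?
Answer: Mul(I, Pow(37094, Rational(1, 2))) ≈ Mul(192.60, I)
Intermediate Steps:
Function('p')(s, I) = Pow(s, 2)
Function('r')(k) = 0 (Function('r')(k) = Mul(-6, Add(k, Mul(-1, k))) = Mul(-6, 0) = 0)
Function('g')(A, K) = Add(3, Mul(-1, Pow(A, 2)))
Pow(Add(Add(Mul(-38, Function('r')(Function('D')(-4))), Function('g')(-4, Function('S')(5, 4))), -37081), Rational(1, 2)) = Pow(Add(Add(Mul(-38, 0), Add(3, Mul(-1, Pow(-4, 2)))), -37081), Rational(1, 2)) = Pow(Add(Add(0, Add(3, Mul(-1, 16))), -37081), Rational(1, 2)) = Pow(Add(Add(0, Add(3, -16)), -37081), Rational(1, 2)) = Pow(Add(Add(0, -13), -37081), Rational(1, 2)) = Pow(Add(-13, -37081), Rational(1, 2)) = Pow(-37094, Rational(1, 2)) = Mul(I, Pow(37094, Rational(1, 2)))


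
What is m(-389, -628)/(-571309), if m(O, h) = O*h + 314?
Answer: -244606/571309 ≈ -0.42815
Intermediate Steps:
m(O, h) = 314 + O*h
m(-389, -628)/(-571309) = (314 - 389*(-628))/(-571309) = (314 + 244292)*(-1/571309) = 244606*(-1/571309) = -244606/571309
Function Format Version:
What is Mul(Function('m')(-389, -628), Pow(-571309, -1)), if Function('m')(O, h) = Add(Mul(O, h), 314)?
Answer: Rational(-244606, 571309) ≈ -0.42815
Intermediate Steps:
Function('m')(O, h) = Add(314, Mul(O, h))
Mul(Function('m')(-389, -628), Pow(-571309, -1)) = Mul(Add(314, Mul(-389, -628)), Pow(-571309, -1)) = Mul(Add(314, 244292), Rational(-1, 571309)) = Mul(244606, Rational(-1, 571309)) = Rational(-244606, 571309)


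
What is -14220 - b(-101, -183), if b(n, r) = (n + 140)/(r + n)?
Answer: -4038441/284 ≈ -14220.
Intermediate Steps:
b(n, r) = (140 + n)/(n + r)
-14220 - b(-101, -183) = -14220 - (140 - 101)/(-101 - 183) = -14220 - 39/(-284) = -14220 - (-1)*39/284 = -14220 - 1*(-39/284) = -14220 + 39/284 = -4038441/284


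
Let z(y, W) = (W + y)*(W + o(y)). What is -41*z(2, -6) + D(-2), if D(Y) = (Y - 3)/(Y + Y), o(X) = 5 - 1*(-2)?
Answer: 661/4 ≈ 165.25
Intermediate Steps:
o(X) = 7 (o(X) = 5 + 2 = 7)
D(Y) = (-3 + Y)/(2*Y) (D(Y) = (-3 + Y)/((2*Y)) = (-3 + Y)*(1/(2*Y)) = (-3 + Y)/(2*Y))
z(y, W) = (7 + W)*(W + y) (z(y, W) = (W + y)*(W + 7) = (W + y)*(7 + W) = (7 + W)*(W + y))
-41*z(2, -6) + D(-2) = -41*((-6)² + 7*(-6) + 7*2 - 6*2) + (½)*(-3 - 2)/(-2) = -41*(36 - 42 + 14 - 12) + (½)*(-½)*(-5) = -41*(-4) + 5/4 = 164 + 5/4 = 661/4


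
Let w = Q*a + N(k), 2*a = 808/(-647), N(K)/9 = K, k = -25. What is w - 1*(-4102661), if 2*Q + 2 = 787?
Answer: 2654117522/647 ≈ 4.1022e+6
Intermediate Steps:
N(K) = 9*K
Q = 785/2 (Q = -1 + (1/2)*787 = -1 + 787/2 = 785/2 ≈ 392.50)
a = -404/647 (a = (808/(-647))/2 = (808*(-1/647))/2 = (1/2)*(-808/647) = -404/647 ≈ -0.62442)
w = -304145/647 (w = (785/2)*(-404/647) + 9*(-25) = -158570/647 - 225 = -304145/647 ≈ -470.08)
w - 1*(-4102661) = -304145/647 - 1*(-4102661) = -304145/647 + 4102661 = 2654117522/647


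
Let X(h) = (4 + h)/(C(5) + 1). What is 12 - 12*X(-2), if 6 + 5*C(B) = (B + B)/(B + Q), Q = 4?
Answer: -1068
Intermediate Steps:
C(B) = -6/5 + 2*B/(5*(4 + B)) (C(B) = -6/5 + ((B + B)/(B + 4))/5 = -6/5 + ((2*B)/(4 + B))/5 = -6/5 + (2*B/(4 + B))/5 = -6/5 + 2*B/(5*(4 + B)))
X(h) = 180 + 45*h (X(h) = (4 + h)/(4*(-6 - 1*5)/(5*(4 + 5)) + 1) = (4 + h)/((⅘)*(-6 - 5)/9 + 1) = (4 + h)/((⅘)*(⅑)*(-11) + 1) = (4 + h)/(-44/45 + 1) = (4 + h)/(1/45) = (4 + h)*45 = 180 + 45*h)
12 - 12*X(-2) = 12 - 12*(180 + 45*(-2)) = 12 - 12*(180 - 90) = 12 - 12*90 = 12 - 1080 = -1068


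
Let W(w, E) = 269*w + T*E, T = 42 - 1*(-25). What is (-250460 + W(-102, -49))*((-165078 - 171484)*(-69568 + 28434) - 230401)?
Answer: -3892644712741167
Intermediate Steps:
T = 67 (T = 42 + 25 = 67)
W(w, E) = 67*E + 269*w (W(w, E) = 269*w + 67*E = 67*E + 269*w)
(-250460 + W(-102, -49))*((-165078 - 171484)*(-69568 + 28434) - 230401) = (-250460 + (67*(-49) + 269*(-102)))*((-165078 - 171484)*(-69568 + 28434) - 230401) = (-250460 + (-3283 - 27438))*(-336562*(-41134) - 230401) = (-250460 - 30721)*(13844141308 - 230401) = -281181*13843910907 = -3892644712741167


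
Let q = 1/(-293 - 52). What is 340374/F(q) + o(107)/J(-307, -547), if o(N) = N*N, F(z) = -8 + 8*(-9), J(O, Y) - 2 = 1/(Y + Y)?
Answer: 128809271/87480 ≈ 1472.4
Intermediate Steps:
J(O, Y) = 2 + 1/(2*Y) (J(O, Y) = 2 + 1/(Y + Y) = 2 + 1/(2*Y))
q = -1/345 (q = 1/(-345) = -1/345 ≈ -0.0028986)
F(z) = -80 (F(z) = -8 - 72 = -80)
o(N) = N²
340374/F(q) + o(107)/J(-307, -547) = 340374/(-80) + 107²/(2 + (½)/(-547)) = 340374*(-1/80) + 11449/(2 + (½)*(-1/547)) = -170187/40 + 11449/(2 - 1/1094) = -170187/40 + 11449/(2187/1094) = -170187/40 + 11449*(1094/2187) = -170187/40 + 12525206/2187 = 128809271/87480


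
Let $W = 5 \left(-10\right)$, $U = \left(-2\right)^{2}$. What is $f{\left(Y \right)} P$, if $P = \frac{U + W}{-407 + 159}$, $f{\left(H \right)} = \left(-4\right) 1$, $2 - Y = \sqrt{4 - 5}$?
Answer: $- \frac{23}{31} \approx -0.74194$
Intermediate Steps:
$U = 4$
$Y = 2 - i$ ($Y = 2 - \sqrt{4 - 5} = 2 - \sqrt{-1} = 2 - i \approx 2.0 - 1.0 i$)
$W = -50$
$f{\left(H \right)} = -4$
$P = \frac{23}{124}$ ($P = \frac{4 - 50}{-407 + 159} = - \frac{46}{-248} = \left(-46\right) \left(- \frac{1}{248}\right) = \frac{23}{124} \approx 0.18548$)
$f{\left(Y \right)} P = \left(-4\right) \frac{23}{124} = - \frac{23}{31}$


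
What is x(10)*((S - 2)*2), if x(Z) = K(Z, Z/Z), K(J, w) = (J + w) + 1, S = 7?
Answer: 120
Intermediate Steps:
K(J, w) = 1 + J + w
x(Z) = 2 + Z (x(Z) = 1 + Z + Z/Z = 1 + Z + 1 = 2 + Z)
x(10)*((S - 2)*2) = (2 + 10)*((7 - 2)*2) = 12*(5*2) = 12*10 = 120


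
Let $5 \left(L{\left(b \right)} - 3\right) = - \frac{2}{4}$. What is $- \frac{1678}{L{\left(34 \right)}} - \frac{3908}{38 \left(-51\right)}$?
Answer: $- \frac{16203154}{28101} \approx -576.6$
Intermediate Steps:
$L{\left(b \right)} = \frac{29}{10}$ ($L{\left(b \right)} = 3 + \frac{\left(-2\right) \frac{1}{4}}{5} = 3 + \frac{1}{5} \left(- \frac{1}{2}\right) = 3 - \frac{1}{10} = \frac{29}{10}$)
$- \frac{1678}{L{\left(34 \right)}} - \frac{3908}{38 \left(-51\right)} = - \frac{1678}{\frac{29}{10}} - \frac{3908}{38 \left(-51\right)} = \left(-1678\right) \frac{10}{29} - \frac{3908}{-1938} = - \frac{16780}{29} - - \frac{1954}{969} = - \frac{16780}{29} + \frac{1954}{969} = - \frac{16203154}{28101}$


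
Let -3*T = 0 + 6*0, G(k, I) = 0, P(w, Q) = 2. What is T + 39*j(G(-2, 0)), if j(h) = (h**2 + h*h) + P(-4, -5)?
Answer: 78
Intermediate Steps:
j(h) = 2 + 2*h**2 (j(h) = (h**2 + h*h) + 2 = (h**2 + h**2) + 2 = 2*h**2 + 2 = 2 + 2*h**2)
T = 0 (T = -(0 + 6*0)/3 = -(0 + 0)/3 = -1/3*0 = 0)
T + 39*j(G(-2, 0)) = 0 + 39*(2 + 2*0**2) = 0 + 39*(2 + 2*0) = 0 + 39*(2 + 0) = 0 + 39*2 = 0 + 78 = 78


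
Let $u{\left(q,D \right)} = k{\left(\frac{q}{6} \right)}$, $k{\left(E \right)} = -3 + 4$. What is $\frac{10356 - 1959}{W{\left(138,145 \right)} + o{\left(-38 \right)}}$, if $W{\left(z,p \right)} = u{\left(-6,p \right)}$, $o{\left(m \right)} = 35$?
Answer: $\frac{933}{4} \approx 233.25$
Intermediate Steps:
$k{\left(E \right)} = 1$
$u{\left(q,D \right)} = 1$
$W{\left(z,p \right)} = 1$
$\frac{10356 - 1959}{W{\left(138,145 \right)} + o{\left(-38 \right)}} = \frac{10356 - 1959}{1 + 35} = \frac{8397}{36} = 8397 \cdot \frac{1}{36} = \frac{933}{4}$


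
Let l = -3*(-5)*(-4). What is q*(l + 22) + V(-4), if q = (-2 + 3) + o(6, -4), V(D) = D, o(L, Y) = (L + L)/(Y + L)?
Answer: -270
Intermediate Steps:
o(L, Y) = 2*L/(L + Y) (o(L, Y) = (2*L)/(L + Y) = 2*L/(L + Y))
l = -60 (l = 15*(-4) = -60)
q = 7 (q = (-2 + 3) + 2*6/(6 - 4) = 1 + 2*6/2 = 1 + 2*6*(½) = 1 + 6 = 7)
q*(l + 22) + V(-4) = 7*(-60 + 22) - 4 = 7*(-38) - 4 = -266 - 4 = -270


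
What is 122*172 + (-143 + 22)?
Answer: 20863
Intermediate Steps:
122*172 + (-143 + 22) = 20984 - 121 = 20863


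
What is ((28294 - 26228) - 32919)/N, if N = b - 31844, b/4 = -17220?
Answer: 30853/100724 ≈ 0.30631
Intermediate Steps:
b = -68880 (b = 4*(-17220) = -68880)
N = -100724 (N = -68880 - 31844 = -100724)
((28294 - 26228) - 32919)/N = ((28294 - 26228) - 32919)/(-100724) = (2066 - 32919)*(-1/100724) = -30853*(-1/100724) = 30853/100724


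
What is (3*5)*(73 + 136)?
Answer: 3135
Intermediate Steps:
(3*5)*(73 + 136) = 15*209 = 3135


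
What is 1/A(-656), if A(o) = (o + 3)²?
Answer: 1/426409 ≈ 2.3452e-6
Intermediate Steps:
A(o) = (3 + o)²
1/A(-656) = 1/((3 - 656)²) = 1/((-653)²) = 1/426409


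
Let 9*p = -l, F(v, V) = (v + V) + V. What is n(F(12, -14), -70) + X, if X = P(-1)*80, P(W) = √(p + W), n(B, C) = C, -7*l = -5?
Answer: -70 + 160*I*√119/21 ≈ -70.0 + 83.114*I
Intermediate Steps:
l = 5/7 (l = -⅐*(-5) = 5/7 ≈ 0.71429)
F(v, V) = v + 2*V (F(v, V) = (V + v) + V = v + 2*V)
p = -5/63 (p = (-1*5/7)/9 = (⅑)*(-5/7) = -5/63 ≈ -0.079365)
P(W) = √(-5/63 + W)
X = 160*I*√119/21 (X = (√(-35 + 441*(-1))/21)*80 = (√(-35 - 441)/21)*80 = (√(-476)/21)*80 = ((2*I*√119)/21)*80 = (2*I*√119/21)*80 = 160*I*√119/21 ≈ 83.114*I)
n(F(12, -14), -70) + X = -70 + 160*I*√119/21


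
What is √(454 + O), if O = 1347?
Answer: √1801 ≈ 42.438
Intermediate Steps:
√(454 + O) = √(454 + 1347) = √1801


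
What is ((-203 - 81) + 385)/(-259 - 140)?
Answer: -101/399 ≈ -0.25313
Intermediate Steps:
((-203 - 81) + 385)/(-259 - 140) = (-284 + 385)/(-399) = 101*(-1/399) = -101/399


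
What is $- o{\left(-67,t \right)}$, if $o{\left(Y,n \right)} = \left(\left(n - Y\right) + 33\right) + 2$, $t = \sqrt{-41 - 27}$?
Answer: $-102 - 2 i \sqrt{17} \approx -102.0 - 8.2462 i$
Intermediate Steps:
$t = 2 i \sqrt{17}$ ($t = \sqrt{-68} = 2 i \sqrt{17} \approx 8.2462 i$)
$o{\left(Y,n \right)} = 35 + n - Y$ ($o{\left(Y,n \right)} = \left(33 + n - Y\right) + 2 = 35 + n - Y$)
$- o{\left(-67,t \right)} = - (35 + 2 i \sqrt{17} - -67) = - (35 + 2 i \sqrt{17} + 67) = - (102 + 2 i \sqrt{17}) = -102 - 2 i \sqrt{17}$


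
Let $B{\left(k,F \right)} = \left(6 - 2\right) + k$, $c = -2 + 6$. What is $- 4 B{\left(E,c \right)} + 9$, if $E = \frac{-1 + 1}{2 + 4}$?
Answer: $-7$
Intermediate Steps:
$c = 4$
$E = 0$ ($E = \frac{0}{6} = 0 \cdot \frac{1}{6} = 0$)
$B{\left(k,F \right)} = 4 + k$
$- 4 B{\left(E,c \right)} + 9 = - 4 \left(4 + 0\right) + 9 = \left(-4\right) 4 + 9 = -16 + 9 = -7$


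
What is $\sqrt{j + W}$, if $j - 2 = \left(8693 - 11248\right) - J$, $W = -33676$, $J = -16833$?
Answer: $2 i \sqrt{4849} \approx 139.27 i$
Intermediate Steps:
$j = 14280$ ($j = 2 + \left(\left(8693 - 11248\right) - -16833\right) = 2 + \left(\left(8693 - 11248\right) + 16833\right) = 2 + \left(-2555 + 16833\right) = 2 + 14278 = 14280$)
$\sqrt{j + W} = \sqrt{14280 - 33676} = \sqrt{-19396} = 2 i \sqrt{4849}$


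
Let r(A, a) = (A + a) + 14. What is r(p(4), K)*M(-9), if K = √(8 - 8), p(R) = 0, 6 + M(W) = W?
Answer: -210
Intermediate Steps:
M(W) = -6 + W
K = 0 (K = √0 = 0)
r(A, a) = 14 + A + a
r(p(4), K)*M(-9) = (14 + 0 + 0)*(-6 - 9) = 14*(-15) = -210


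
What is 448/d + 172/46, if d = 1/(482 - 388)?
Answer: 968662/23 ≈ 42116.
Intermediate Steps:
d = 1/94 ≈ 0.010638
448/d + 172/46 = 448/(1/94) + 172/46 = 448*94 + 172*(1/46) = 42112 + 86/23 = 968662/23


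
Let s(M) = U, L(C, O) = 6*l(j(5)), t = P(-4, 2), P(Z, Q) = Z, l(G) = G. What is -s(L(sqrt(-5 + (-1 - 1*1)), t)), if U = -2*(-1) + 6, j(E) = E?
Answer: -8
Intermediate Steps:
U = 8 (U = 2 + 6 = 8)
t = -4
L(C, O) = 30 (L(C, O) = 6*5 = 30)
s(M) = 8
-s(L(sqrt(-5 + (-1 - 1*1)), t)) = -1*8 = -8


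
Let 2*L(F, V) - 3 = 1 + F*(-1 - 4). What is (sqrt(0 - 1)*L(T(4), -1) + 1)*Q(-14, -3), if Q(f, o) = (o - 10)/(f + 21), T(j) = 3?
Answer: -13/7 + 143*I/14 ≈ -1.8571 + 10.214*I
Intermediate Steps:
L(F, V) = 2 - 5*F/2 (L(F, V) = 3/2 + (1 + F*(-1 - 4))/2 = 3/2 + (1 + F*(-5))/2 = 3/2 + (1 - 5*F)/2 = 3/2 + (1/2 - 5*F/2) = 2 - 5*F/2)
Q(f, o) = (-10 + o)/(21 + f)
(sqrt(0 - 1)*L(T(4), -1) + 1)*Q(-14, -3) = (sqrt(0 - 1)*(2 - 5/2*3) + 1)*((-10 - 3)/(21 - 14)) = (sqrt(-1)*(2 - 15/2) + 1)*(-13/7) = (I*(-11/2) + 1)*((1/7)*(-13)) = (-11*I/2 + 1)*(-13/7) = (1 - 11*I/2)*(-13/7) = -13/7 + 143*I/14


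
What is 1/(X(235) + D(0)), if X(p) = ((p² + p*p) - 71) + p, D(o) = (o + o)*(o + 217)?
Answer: 1/110614 ≈ 9.0405e-6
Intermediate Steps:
D(o) = 2*o*(217 + o) (D(o) = (2*o)*(217 + o) = 2*o*(217 + o))
X(p) = -71 + p + 2*p² (X(p) = ((p² + p²) - 71) + p = (2*p² - 71) + p = (-71 + 2*p²) + p = -71 + p + 2*p²)
1/(X(235) + D(0)) = 1/((-71 + 235 + 2*235²) + 2*0*(217 + 0)) = 1/((-71 + 235 + 2*55225) + 2*0*217) = 1/((-71 + 235 + 110450) + 0) = 1/(110614 + 0) = 1/110614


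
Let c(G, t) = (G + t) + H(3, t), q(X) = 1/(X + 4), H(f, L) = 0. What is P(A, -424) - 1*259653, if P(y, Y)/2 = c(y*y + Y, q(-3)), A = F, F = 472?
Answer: 185069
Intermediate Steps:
q(X) = 1/(4 + X)
c(G, t) = G + t (c(G, t) = (G + t) + 0 = G + t)
A = 472
P(y, Y) = 2 + 2*Y + 2*y² (P(y, Y) = 2*((y*y + Y) + 1/(4 - 3)) = 2*((y² + Y) + 1/1) = 2*((Y + y²) + 1) = 2*(1 + Y + y²) = 2 + 2*Y + 2*y²)
P(A, -424) - 1*259653 = (2 + 2*(-424) + 2*472²) - 1*259653 = (2 - 848 + 2*222784) - 259653 = (2 - 848 + 445568) - 259653 = 444722 - 259653 = 185069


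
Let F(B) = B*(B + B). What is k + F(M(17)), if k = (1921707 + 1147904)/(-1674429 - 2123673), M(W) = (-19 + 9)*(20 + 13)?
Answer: 827223545989/3798102 ≈ 2.1780e+5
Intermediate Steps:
M(W) = -330 (M(W) = -10*33 = -330)
F(B) = 2*B² (F(B) = B*(2*B) = 2*B²)
k = -3069611/3798102 (k = 3069611/(-3798102) = 3069611*(-1/3798102) = -3069611/3798102 ≈ -0.80820)
k + F(M(17)) = -3069611/3798102 + 2*(-330)² = -3069611/3798102 + 2*108900 = -3069611/3798102 + 217800 = 827223545989/3798102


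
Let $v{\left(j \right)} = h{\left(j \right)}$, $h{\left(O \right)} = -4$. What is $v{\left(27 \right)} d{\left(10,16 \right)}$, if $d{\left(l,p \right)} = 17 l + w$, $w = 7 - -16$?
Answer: $-772$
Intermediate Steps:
$v{\left(j \right)} = -4$
$w = 23$ ($w = 7 + 16 = 23$)
$d{\left(l,p \right)} = 23 + 17 l$ ($d{\left(l,p \right)} = 17 l + 23 = 23 + 17 l$)
$v{\left(27 \right)} d{\left(10,16 \right)} = - 4 \left(23 + 17 \cdot 10\right) = - 4 \left(23 + 170\right) = \left(-4\right) 193 = -772$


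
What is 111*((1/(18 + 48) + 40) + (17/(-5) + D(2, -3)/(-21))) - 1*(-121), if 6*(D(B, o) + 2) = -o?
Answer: 1614386/385 ≈ 4193.2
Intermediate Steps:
D(B, o) = -2 - o/6 (D(B, o) = -2 + (-o)/6 = -2 - o/6)
111*((1/(18 + 48) + 40) + (17/(-5) + D(2, -3)/(-21))) - 1*(-121) = 111*((1/(18 + 48) + 40) + (17/(-5) + (-2 - ⅙*(-3))/(-21))) - 1*(-121) = 111*((1/66 + 40) + (17*(-⅕) + (-2 + ½)*(-1/21))) + 121 = 111*((1/66 + 40) + (-17/5 - 3/2*(-1/21))) + 121 = 111*(2641/66 + (-17/5 + 1/14)) + 121 = 111*(2641/66 - 233/70) + 121 = 111*(42373/1155) + 121 = 1567801/385 + 121 = 1614386/385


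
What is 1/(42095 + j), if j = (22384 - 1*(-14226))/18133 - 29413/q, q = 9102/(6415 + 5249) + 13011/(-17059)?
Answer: -10609962827/17240541099855429 ≈ -6.1541e-7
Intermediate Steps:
q = 585119/33162696 (q = 9102/11664 + 13011*(-1/17059) = 9102*(1/11664) - 13011/17059 = 1517/1944 - 13011/17059 = 585119/33162696 ≈ 0.017644)
j = -17687167485057994/10609962827 (j = (22384 - 1*(-14226))/18133 - 29413/585119/33162696 = (22384 + 14226)*(1/18133) - 29413*33162696/585119 = 36610*(1/18133) - 975414377448/585119 = 36610/18133 - 975414377448/585119 = -17687167485057994/10609962827 ≈ -1.6670e+6)
1/(42095 + j) = 1/(42095 - 17687167485057994/10609962827) = 1/(-17240541099855429/10609962827) = -10609962827/17240541099855429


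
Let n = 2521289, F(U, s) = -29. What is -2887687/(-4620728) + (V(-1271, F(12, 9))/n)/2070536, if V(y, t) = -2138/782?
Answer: 368393795702754482471/589484776858234232612 ≈ 0.62494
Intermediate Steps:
V(y, t) = -1069/391 (V(y, t) = -2138*1/782 = -1069/391)
-2887687/(-4620728) + (V(-1271, F(12, 9))/n)/2070536 = -2887687/(-4620728) - 1069/391/2521289/2070536 = -2887687*(-1/4620728) - 1069/391*1/2521289*(1/2070536) = 2887687/4620728 - 1069/985823999*1/2070536 = 2887687/4620728 - 1069/2041184079593464 = 368393795702754482471/589484776858234232612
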